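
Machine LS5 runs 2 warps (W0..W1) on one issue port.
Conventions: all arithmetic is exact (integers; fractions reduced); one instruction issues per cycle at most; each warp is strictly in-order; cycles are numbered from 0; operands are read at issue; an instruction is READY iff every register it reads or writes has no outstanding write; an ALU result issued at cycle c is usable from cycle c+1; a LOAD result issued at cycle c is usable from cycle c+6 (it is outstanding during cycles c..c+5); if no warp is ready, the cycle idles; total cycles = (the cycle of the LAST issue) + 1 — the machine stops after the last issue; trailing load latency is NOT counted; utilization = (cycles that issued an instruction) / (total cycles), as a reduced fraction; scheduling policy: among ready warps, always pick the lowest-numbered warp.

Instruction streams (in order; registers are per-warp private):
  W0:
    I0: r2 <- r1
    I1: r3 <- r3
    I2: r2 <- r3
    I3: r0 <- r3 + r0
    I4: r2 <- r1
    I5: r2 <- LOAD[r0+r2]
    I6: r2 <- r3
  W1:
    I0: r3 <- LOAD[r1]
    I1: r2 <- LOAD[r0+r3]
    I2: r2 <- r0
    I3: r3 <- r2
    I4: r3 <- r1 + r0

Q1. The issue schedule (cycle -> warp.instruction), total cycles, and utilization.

cycle 0: W0.I0
cycle 1: W0.I1
cycle 2: W0.I2
cycle 3: W0.I3
cycle 4: W0.I4
cycle 5: W0.I5
cycle 6: W1.I0
cycle 7: idle
cycle 8: idle
cycle 9: idle
cycle 10: idle
cycle 11: W0.I6
cycle 12: W1.I1
cycle 13: idle
cycle 14: idle
cycle 15: idle
cycle 16: idle
cycle 17: idle
cycle 18: W1.I2
cycle 19: W1.I3
cycle 20: W1.I4

Answer: 21 cycles, utilization 4/7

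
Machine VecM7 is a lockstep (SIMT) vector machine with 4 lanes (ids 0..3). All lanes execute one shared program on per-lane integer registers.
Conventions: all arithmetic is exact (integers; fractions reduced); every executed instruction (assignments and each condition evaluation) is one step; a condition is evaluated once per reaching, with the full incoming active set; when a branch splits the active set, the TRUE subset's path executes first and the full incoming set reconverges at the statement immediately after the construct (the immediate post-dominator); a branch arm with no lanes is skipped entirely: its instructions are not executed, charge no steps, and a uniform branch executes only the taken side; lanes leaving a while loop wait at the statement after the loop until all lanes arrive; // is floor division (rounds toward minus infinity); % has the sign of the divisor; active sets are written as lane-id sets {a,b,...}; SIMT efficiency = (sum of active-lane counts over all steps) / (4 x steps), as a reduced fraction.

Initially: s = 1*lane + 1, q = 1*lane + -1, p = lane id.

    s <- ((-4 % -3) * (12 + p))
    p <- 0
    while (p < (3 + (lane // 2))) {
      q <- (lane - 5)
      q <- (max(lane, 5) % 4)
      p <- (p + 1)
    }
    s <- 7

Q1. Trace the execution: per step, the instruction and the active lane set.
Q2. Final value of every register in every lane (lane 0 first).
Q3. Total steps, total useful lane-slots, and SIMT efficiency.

step 0: s <- ((-4 % -3) * (12 + p))  {0,1,2,3}
step 1: p <- 0                       {0,1,2,3}
step 2: eval (p < (3 + (lane // 2))) {0,1,2,3}
step 3: q <- (lane - 5)              {0,1,2,3}
step 4: q <- (max(lane, 5) % 4)      {0,1,2,3}
step 5: p <- (p + 1)                 {0,1,2,3}
step 6: eval (p < (3 + (lane // 2))) {0,1,2,3}
step 7: q <- (lane - 5)              {0,1,2,3}
step 8: q <- (max(lane, 5) % 4)      {0,1,2,3}
step 9: p <- (p + 1)                 {0,1,2,3}
step 10: eval (p < (3 + (lane // 2))) {0,1,2,3}
step 11: q <- (lane - 5)              {0,1,2,3}
step 12: q <- (max(lane, 5) % 4)      {0,1,2,3}
step 13: p <- (p + 1)                 {0,1,2,3}
step 14: eval (p < (3 + (lane // 2))) {0,1,2,3}
step 15: q <- (lane - 5)              {2,3}
step 16: q <- (max(lane, 5) % 4)      {2,3}
step 17: p <- (p + 1)                 {2,3}
step 18: eval (p < (3 + (lane // 2))) {2,3}
step 19: s <- 7                       {0,1,2,3}

Answer: 20 steps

s: 7,7,7,7
q: 1,1,1,1
p: 3,3,4,4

steps = 20; useful = 72; efficiency = 72/80 = 9/10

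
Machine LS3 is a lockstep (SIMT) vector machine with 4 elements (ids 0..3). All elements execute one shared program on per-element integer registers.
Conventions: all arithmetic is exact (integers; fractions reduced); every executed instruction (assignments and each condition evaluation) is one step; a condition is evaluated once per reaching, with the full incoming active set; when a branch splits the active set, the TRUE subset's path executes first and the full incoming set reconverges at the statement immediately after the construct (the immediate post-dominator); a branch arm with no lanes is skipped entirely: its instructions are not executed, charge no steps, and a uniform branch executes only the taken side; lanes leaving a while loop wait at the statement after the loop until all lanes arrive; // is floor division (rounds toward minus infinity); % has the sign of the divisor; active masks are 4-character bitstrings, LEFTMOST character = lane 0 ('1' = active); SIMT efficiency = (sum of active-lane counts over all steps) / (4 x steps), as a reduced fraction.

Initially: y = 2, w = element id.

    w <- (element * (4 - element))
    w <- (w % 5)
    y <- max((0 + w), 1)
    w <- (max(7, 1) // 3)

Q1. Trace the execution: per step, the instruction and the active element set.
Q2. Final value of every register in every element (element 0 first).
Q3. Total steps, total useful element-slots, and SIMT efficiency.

step 0: w <- (element * (4 - element)) 1111
step 1: w <- (w % 5)                 1111
step 2: y <- max((0 + w), 1)         1111
step 3: w <- (max(7, 1) // 3)        1111

Answer: 4 steps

y: 1,3,4,3
w: 2,2,2,2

steps = 4; useful = 16; efficiency = 16/16 = 1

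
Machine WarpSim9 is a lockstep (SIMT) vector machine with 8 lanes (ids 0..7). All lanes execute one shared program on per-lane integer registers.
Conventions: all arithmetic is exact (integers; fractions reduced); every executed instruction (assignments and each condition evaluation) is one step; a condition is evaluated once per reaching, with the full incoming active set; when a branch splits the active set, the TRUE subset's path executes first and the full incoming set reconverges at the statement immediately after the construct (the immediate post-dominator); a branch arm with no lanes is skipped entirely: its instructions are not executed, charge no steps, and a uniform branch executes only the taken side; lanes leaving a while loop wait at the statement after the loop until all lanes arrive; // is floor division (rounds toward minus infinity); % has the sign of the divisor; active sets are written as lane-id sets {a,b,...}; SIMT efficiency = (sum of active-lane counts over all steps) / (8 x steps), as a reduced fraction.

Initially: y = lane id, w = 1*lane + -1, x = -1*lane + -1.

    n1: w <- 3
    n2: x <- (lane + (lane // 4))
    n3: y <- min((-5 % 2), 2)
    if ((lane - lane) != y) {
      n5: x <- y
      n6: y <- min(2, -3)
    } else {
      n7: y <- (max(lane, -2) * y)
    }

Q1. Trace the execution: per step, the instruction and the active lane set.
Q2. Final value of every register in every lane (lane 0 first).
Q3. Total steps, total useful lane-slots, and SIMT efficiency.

step 0: w <- 3                       {0,1,2,3,4,5,6,7}
step 1: x <- (lane + (lane // 4))    {0,1,2,3,4,5,6,7}
step 2: y <- min((-5 % 2), 2)        {0,1,2,3,4,5,6,7}
step 3: eval ((lane - lane) != y)    {0,1,2,3,4,5,6,7}
step 4: x <- y                       {0,1,2,3,4,5,6,7}
step 5: y <- min(2, -3)              {0,1,2,3,4,5,6,7}

Answer: 6 steps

y: -3,-3,-3,-3,-3,-3,-3,-3
w: 3,3,3,3,3,3,3,3
x: 1,1,1,1,1,1,1,1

steps = 6; useful = 48; efficiency = 48/48 = 1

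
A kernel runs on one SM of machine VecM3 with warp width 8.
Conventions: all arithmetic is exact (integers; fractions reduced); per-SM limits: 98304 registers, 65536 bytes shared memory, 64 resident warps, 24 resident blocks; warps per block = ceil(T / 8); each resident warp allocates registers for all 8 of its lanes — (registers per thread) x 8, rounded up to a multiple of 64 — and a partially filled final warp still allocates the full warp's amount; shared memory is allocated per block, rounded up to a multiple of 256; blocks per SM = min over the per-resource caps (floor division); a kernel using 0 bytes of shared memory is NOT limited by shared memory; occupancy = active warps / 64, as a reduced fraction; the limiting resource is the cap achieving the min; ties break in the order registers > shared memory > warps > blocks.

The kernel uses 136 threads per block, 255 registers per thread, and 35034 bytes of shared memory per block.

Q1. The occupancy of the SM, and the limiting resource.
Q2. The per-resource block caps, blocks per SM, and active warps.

Answer: occupancy 17/64, limited by shared memory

registers: 2 blocks
shared memory: 1 block
warps: 3 blocks
blocks: 24 blocks

Answer: 1 block, 17 active warps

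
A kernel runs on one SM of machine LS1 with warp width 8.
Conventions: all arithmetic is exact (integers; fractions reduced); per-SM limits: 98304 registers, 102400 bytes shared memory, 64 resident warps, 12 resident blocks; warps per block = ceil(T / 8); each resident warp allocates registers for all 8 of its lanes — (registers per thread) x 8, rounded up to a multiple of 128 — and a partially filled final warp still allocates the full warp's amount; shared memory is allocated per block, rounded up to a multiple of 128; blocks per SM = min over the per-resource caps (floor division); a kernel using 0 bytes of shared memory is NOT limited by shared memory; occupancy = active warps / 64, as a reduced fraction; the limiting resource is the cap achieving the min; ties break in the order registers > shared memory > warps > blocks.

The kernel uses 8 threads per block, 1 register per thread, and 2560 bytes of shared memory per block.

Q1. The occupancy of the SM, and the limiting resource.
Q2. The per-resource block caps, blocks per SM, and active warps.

Answer: occupancy 3/16, limited by blocks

registers: 768 blocks
shared memory: 40 blocks
warps: 64 blocks
blocks: 12 blocks

Answer: 12 blocks, 12 active warps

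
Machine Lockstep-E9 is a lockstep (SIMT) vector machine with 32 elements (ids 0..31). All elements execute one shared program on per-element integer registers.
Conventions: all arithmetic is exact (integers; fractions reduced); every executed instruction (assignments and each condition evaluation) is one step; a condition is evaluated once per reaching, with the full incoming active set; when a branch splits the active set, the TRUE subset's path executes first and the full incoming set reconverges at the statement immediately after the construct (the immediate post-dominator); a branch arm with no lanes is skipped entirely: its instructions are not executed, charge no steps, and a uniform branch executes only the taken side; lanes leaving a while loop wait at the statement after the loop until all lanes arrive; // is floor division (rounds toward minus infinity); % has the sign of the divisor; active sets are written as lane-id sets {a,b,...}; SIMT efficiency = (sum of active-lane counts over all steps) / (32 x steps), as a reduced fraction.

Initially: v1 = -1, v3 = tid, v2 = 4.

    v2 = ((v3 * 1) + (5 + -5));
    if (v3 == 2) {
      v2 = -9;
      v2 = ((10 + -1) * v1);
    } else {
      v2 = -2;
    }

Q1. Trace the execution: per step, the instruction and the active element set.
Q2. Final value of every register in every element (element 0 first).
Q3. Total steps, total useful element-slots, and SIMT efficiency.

step 0: v2 <- ((v3 * 1) + (5 + -5))  {0,1,2,3,4,5,6,7,8,9,10,11,12,13,14,15,16,17,18,19,20,21,22,23,24,25,26,27,28,29,30,31}
step 1: eval (v3 == 2)               {0,1,2,3,4,5,6,7,8,9,10,11,12,13,14,15,16,17,18,19,20,21,22,23,24,25,26,27,28,29,30,31}
step 2: v2 <- -9                     {2}
step 3: v2 <- ((10 + -1) * v1)       {2}
step 4: v2 <- -2                     {0,1,3,4,5,6,7,8,9,10,11,12,13,14,15,16,17,18,19,20,21,22,23,24,25,26,27,28,29,30,31}

Answer: 5 steps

v1: -1,-1,-1,-1,-1,-1,-1,-1,-1,-1,-1,-1,-1,-1,-1,-1,-1,-1,-1,-1,-1,-1,-1,-1,-1,-1,-1,-1,-1,-1,-1,-1
v3: 0,1,2,3,4,5,6,7,8,9,10,11,12,13,14,15,16,17,18,19,20,21,22,23,24,25,26,27,28,29,30,31
v2: -2,-2,-9,-2,-2,-2,-2,-2,-2,-2,-2,-2,-2,-2,-2,-2,-2,-2,-2,-2,-2,-2,-2,-2,-2,-2,-2,-2,-2,-2,-2,-2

steps = 5; useful = 97; efficiency = 97/160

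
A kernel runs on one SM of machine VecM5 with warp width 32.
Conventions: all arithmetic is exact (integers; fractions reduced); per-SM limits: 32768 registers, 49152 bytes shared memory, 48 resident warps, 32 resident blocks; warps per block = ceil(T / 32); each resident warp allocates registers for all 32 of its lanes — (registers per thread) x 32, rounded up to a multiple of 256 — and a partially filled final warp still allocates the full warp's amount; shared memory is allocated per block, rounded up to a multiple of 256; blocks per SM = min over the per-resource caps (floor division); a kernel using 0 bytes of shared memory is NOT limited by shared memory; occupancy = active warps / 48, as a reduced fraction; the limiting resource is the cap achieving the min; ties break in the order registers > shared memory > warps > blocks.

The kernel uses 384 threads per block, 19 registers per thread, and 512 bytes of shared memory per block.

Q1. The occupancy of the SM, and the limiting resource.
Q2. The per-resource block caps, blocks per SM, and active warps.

Answer: occupancy 3/4, limited by registers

registers: 3 blocks
shared memory: 96 blocks
warps: 4 blocks
blocks: 32 blocks

Answer: 3 blocks, 36 active warps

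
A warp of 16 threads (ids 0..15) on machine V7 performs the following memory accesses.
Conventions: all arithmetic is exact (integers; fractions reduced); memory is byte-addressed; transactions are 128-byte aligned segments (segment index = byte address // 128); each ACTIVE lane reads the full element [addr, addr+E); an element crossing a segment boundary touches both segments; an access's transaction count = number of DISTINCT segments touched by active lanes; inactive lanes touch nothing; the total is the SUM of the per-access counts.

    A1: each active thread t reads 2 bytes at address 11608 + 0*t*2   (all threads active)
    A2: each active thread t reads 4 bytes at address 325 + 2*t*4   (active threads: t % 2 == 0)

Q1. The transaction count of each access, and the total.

A1: 1 transaction
A2: 2 transactions

Answer: 1,2; total 3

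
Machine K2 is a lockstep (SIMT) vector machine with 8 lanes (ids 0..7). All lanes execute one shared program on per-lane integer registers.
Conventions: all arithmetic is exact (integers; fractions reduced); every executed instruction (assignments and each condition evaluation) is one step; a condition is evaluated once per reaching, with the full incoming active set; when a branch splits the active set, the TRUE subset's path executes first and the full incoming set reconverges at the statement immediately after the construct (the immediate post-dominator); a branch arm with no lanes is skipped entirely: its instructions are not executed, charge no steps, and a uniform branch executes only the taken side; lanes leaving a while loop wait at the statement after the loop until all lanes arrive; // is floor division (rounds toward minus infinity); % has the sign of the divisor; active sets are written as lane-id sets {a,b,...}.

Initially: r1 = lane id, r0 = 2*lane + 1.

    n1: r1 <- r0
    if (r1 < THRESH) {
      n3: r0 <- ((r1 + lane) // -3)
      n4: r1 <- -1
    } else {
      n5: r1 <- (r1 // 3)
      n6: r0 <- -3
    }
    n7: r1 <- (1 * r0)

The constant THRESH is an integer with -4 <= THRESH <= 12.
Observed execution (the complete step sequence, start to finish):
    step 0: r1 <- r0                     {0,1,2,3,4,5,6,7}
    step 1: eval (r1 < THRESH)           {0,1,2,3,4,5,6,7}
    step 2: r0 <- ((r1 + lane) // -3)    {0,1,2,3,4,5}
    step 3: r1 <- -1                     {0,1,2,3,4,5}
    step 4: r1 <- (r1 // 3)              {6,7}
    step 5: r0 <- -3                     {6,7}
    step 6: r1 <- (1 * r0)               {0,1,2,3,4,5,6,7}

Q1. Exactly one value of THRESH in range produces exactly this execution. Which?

Answer: THRESH = 12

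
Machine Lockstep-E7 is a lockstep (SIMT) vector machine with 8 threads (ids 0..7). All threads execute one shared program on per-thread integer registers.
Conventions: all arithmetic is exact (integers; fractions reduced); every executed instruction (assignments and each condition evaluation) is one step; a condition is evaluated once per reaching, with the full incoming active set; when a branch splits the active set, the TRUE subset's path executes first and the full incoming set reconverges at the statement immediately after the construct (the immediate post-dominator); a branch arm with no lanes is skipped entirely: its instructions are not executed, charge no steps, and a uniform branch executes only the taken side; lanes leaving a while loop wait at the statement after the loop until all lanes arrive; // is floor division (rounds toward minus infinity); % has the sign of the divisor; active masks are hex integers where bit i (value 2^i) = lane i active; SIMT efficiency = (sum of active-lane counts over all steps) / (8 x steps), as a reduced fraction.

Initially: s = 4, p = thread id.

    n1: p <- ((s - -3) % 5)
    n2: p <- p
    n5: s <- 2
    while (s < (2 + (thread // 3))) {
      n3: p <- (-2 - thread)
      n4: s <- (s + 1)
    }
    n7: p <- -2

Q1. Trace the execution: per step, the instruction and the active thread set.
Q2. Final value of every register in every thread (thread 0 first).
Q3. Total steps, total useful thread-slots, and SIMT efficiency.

step 0: p <- ((s - -3) % 5)          0xff
step 1: p <- p                       0xff
step 2: s <- 2                       0xff
step 3: eval (s < (2 + (thread // 3))) 0xff
step 4: p <- (-2 - thread)           0xf8
step 5: s <- (s + 1)                 0xf8
step 6: eval (s < (2 + (thread // 3))) 0xf8
step 7: p <- (-2 - thread)           0xc0
step 8: s <- (s + 1)                 0xc0
step 9: eval (s < (2 + (thread // 3))) 0xc0
step 10: p <- -2                      0xff

Answer: 11 steps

s: 2,2,2,3,3,3,4,4
p: -2,-2,-2,-2,-2,-2,-2,-2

steps = 11; useful = 61; efficiency = 61/88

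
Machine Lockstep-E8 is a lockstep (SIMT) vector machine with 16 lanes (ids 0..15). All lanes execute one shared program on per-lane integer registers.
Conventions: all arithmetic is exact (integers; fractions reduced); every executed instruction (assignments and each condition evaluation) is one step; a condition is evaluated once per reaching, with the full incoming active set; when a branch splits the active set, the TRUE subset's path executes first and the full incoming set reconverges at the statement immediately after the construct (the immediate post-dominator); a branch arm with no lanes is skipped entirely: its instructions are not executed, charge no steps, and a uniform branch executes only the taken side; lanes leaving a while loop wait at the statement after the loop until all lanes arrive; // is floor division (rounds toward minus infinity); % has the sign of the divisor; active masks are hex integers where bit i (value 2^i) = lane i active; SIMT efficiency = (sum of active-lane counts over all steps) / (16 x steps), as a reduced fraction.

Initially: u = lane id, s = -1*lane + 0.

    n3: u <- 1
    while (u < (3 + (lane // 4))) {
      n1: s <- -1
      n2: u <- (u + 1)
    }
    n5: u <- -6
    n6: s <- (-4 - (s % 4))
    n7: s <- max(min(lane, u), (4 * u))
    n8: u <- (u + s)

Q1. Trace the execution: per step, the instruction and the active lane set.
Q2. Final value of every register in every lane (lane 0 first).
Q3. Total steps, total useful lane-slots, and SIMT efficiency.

step 0: u <- 1                       0xffff
step 1: eval (u < (3 + (lane // 4))) 0xffff
step 2: s <- -1                      0xffff
step 3: u <- (u + 1)                 0xffff
step 4: eval (u < (3 + (lane // 4))) 0xffff
step 5: s <- -1                      0xffff
step 6: u <- (u + 1)                 0xffff
step 7: eval (u < (3 + (lane // 4))) 0xffff
step 8: s <- -1                      0xfff0
step 9: u <- (u + 1)                 0xfff0
step 10: eval (u < (3 + (lane // 4))) 0xfff0
step 11: s <- -1                      0xff00
step 12: u <- (u + 1)                 0xff00
step 13: eval (u < (3 + (lane // 4))) 0xff00
step 14: s <- -1                      0xf000
step 15: u <- (u + 1)                 0xf000
step 16: eval (u < (3 + (lane // 4))) 0xf000
step 17: u <- -6                      0xffff
step 18: s <- (-4 - (s % 4))          0xffff
step 19: s <- max(min(lane, u), (4 * u)) 0xffff
step 20: u <- (u + s)                 0xffff

Answer: 21 steps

u: -12,-12,-12,-12,-12,-12,-12,-12,-12,-12,-12,-12,-12,-12,-12,-12
s: -6,-6,-6,-6,-6,-6,-6,-6,-6,-6,-6,-6,-6,-6,-6,-6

steps = 21; useful = 264; efficiency = 264/336 = 11/14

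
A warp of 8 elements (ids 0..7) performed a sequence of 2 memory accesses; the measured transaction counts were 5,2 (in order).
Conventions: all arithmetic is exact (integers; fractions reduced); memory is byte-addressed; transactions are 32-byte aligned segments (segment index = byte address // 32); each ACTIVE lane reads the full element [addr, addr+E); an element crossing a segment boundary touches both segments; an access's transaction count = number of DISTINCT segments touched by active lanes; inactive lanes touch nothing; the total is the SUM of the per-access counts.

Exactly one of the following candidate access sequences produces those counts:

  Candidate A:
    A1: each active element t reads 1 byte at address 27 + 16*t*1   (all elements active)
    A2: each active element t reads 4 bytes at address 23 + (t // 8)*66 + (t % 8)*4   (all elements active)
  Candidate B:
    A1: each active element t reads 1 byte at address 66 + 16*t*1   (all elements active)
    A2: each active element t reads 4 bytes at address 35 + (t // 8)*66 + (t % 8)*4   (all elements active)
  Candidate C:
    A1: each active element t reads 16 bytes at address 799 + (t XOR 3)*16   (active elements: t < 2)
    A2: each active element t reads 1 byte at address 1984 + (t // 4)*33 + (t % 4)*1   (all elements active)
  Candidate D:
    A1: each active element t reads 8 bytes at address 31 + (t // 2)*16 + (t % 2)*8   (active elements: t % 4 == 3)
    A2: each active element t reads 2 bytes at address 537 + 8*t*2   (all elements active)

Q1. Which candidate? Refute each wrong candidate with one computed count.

B: A1 gives 4 transactions, not 5
C: A1 gives 2 transactions, not 5
D: A1 gives 2 transactions, not 5
A: all counts match (5,2)

Answer: A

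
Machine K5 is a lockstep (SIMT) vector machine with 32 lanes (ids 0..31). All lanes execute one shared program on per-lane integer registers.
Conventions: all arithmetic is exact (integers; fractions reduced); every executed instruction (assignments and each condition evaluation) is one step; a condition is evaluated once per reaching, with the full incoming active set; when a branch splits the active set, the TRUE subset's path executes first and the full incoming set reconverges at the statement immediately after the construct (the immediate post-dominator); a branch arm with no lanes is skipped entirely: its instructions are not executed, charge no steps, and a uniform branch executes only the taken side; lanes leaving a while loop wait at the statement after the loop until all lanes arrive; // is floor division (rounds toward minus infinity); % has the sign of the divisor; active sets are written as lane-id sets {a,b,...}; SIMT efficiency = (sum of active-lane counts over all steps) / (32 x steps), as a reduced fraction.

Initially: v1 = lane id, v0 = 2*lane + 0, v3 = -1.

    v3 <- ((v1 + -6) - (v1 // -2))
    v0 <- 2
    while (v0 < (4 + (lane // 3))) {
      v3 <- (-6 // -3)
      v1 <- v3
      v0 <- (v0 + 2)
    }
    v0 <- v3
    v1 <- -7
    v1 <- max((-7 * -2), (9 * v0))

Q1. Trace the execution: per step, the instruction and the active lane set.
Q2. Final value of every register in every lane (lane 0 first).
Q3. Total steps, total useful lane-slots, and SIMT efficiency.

step 0: v3 <- ((v1 + -6) - (v1 // -2)) {0,1,2,3,4,5,6,7,8,9,10,11,12,13,14,15,16,17,18,19,20,21,22,23,24,25,26,27,28,29,30,31}
step 1: v0 <- 2                      {0,1,2,3,4,5,6,7,8,9,10,11,12,13,14,15,16,17,18,19,20,21,22,23,24,25,26,27,28,29,30,31}
step 2: eval (v0 < (4 + (lane // 3))) {0,1,2,3,4,5,6,7,8,9,10,11,12,13,14,15,16,17,18,19,20,21,22,23,24,25,26,27,28,29,30,31}
step 3: v3 <- (-6 // -3)             {0,1,2,3,4,5,6,7,8,9,10,11,12,13,14,15,16,17,18,19,20,21,22,23,24,25,26,27,28,29,30,31}
step 4: v1 <- v3                     {0,1,2,3,4,5,6,7,8,9,10,11,12,13,14,15,16,17,18,19,20,21,22,23,24,25,26,27,28,29,30,31}
step 5: v0 <- (v0 + 2)               {0,1,2,3,4,5,6,7,8,9,10,11,12,13,14,15,16,17,18,19,20,21,22,23,24,25,26,27,28,29,30,31}
step 6: eval (v0 < (4 + (lane // 3))) {0,1,2,3,4,5,6,7,8,9,10,11,12,13,14,15,16,17,18,19,20,21,22,23,24,25,26,27,28,29,30,31}
step 7: v3 <- (-6 // -3)             {3,4,5,6,7,8,9,10,11,12,13,14,15,16,17,18,19,20,21,22,23,24,25,26,27,28,29,30,31}
step 8: v1 <- v3                     {3,4,5,6,7,8,9,10,11,12,13,14,15,16,17,18,19,20,21,22,23,24,25,26,27,28,29,30,31}
step 9: v0 <- (v0 + 2)               {3,4,5,6,7,8,9,10,11,12,13,14,15,16,17,18,19,20,21,22,23,24,25,26,27,28,29,30,31}
step 10: eval (v0 < (4 + (lane // 3))) {3,4,5,6,7,8,9,10,11,12,13,14,15,16,17,18,19,20,21,22,23,24,25,26,27,28,29,30,31}
step 11: v3 <- (-6 // -3)             {9,10,11,12,13,14,15,16,17,18,19,20,21,22,23,24,25,26,27,28,29,30,31}
step 12: v1 <- v3                     {9,10,11,12,13,14,15,16,17,18,19,20,21,22,23,24,25,26,27,28,29,30,31}
step 13: v0 <- (v0 + 2)               {9,10,11,12,13,14,15,16,17,18,19,20,21,22,23,24,25,26,27,28,29,30,31}
step 14: eval (v0 < (4 + (lane // 3))) {9,10,11,12,13,14,15,16,17,18,19,20,21,22,23,24,25,26,27,28,29,30,31}
step 15: v3 <- (-6 // -3)             {15,16,17,18,19,20,21,22,23,24,25,26,27,28,29,30,31}
step 16: v1 <- v3                     {15,16,17,18,19,20,21,22,23,24,25,26,27,28,29,30,31}
step 17: v0 <- (v0 + 2)               {15,16,17,18,19,20,21,22,23,24,25,26,27,28,29,30,31}
step 18: eval (v0 < (4 + (lane // 3))) {15,16,17,18,19,20,21,22,23,24,25,26,27,28,29,30,31}
step 19: v3 <- (-6 // -3)             {21,22,23,24,25,26,27,28,29,30,31}
step 20: v1 <- v3                     {21,22,23,24,25,26,27,28,29,30,31}
step 21: v0 <- (v0 + 2)               {21,22,23,24,25,26,27,28,29,30,31}
step 22: eval (v0 < (4 + (lane // 3))) {21,22,23,24,25,26,27,28,29,30,31}
step 23: v3 <- (-6 // -3)             {27,28,29,30,31}
step 24: v1 <- v3                     {27,28,29,30,31}
step 25: v0 <- (v0 + 2)               {27,28,29,30,31}
step 26: eval (v0 < (4 + (lane // 3))) {27,28,29,30,31}
step 27: v0 <- v3                     {0,1,2,3,4,5,6,7,8,9,10,11,12,13,14,15,16,17,18,19,20,21,22,23,24,25,26,27,28,29,30,31}
step 28: v1 <- -7                     {0,1,2,3,4,5,6,7,8,9,10,11,12,13,14,15,16,17,18,19,20,21,22,23,24,25,26,27,28,29,30,31}
step 29: v1 <- max((-7 * -2), (9 * v0)) {0,1,2,3,4,5,6,7,8,9,10,11,12,13,14,15,16,17,18,19,20,21,22,23,24,25,26,27,28,29,30,31}

Answer: 30 steps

v1: 18,18,18,18,18,18,18,18,18,18,18,18,18,18,18,18,18,18,18,18,18,18,18,18,18,18,18,18,18,18,18,18
v0: 2,2,2,2,2,2,2,2,2,2,2,2,2,2,2,2,2,2,2,2,2,2,2,2,2,2,2,2,2,2,2,2
v3: 2,2,2,2,2,2,2,2,2,2,2,2,2,2,2,2,2,2,2,2,2,2,2,2,2,2,2,2,2,2,2,2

steps = 30; useful = 660; efficiency = 660/960 = 11/16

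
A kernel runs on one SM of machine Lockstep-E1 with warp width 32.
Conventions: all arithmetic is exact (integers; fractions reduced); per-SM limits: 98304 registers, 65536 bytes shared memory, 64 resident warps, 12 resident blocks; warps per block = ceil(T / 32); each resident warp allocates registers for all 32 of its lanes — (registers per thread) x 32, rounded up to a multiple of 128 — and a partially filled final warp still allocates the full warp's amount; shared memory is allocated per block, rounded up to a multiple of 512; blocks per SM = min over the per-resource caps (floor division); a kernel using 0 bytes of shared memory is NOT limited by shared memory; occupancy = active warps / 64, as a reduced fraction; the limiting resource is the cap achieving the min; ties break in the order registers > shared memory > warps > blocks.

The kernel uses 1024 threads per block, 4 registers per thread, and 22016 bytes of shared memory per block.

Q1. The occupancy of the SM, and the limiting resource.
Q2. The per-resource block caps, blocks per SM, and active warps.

Answer: occupancy 1, limited by shared memory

registers: 24 blocks
shared memory: 2 blocks
warps: 2 blocks
blocks: 12 blocks

Answer: 2 blocks, 64 active warps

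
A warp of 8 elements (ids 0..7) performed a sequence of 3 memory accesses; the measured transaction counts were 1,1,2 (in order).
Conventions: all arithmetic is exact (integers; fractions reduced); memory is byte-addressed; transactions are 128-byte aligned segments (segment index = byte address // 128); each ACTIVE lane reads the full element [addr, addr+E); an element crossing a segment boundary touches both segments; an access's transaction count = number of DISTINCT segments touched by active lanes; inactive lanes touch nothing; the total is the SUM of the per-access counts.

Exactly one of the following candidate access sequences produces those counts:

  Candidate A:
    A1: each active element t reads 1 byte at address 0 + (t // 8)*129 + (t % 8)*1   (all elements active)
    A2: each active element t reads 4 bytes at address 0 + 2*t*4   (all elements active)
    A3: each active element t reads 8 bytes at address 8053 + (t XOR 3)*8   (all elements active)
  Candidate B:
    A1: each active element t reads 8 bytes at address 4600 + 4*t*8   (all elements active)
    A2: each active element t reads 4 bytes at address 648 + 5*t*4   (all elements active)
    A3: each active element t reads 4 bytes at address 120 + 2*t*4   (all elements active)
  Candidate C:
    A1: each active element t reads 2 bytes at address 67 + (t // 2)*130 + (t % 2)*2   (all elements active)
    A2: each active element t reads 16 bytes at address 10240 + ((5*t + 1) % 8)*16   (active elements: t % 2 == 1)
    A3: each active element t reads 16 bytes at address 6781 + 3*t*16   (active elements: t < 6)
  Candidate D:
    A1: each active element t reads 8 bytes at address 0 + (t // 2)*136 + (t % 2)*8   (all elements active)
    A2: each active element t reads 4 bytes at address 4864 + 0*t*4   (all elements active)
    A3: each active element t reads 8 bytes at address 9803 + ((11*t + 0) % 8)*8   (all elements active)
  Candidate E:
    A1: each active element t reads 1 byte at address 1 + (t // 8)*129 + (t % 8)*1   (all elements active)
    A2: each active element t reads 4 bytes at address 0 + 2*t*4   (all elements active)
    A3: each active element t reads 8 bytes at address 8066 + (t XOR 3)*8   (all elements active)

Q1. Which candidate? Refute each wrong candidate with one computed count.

B: A1 gives 3 transactions, not 1
C: A1 gives 4 transactions, not 1
D: A1 gives 4 transactions, not 1
E: A3 gives 1 transaction, not 2
A: all counts match (1,1,2)

Answer: A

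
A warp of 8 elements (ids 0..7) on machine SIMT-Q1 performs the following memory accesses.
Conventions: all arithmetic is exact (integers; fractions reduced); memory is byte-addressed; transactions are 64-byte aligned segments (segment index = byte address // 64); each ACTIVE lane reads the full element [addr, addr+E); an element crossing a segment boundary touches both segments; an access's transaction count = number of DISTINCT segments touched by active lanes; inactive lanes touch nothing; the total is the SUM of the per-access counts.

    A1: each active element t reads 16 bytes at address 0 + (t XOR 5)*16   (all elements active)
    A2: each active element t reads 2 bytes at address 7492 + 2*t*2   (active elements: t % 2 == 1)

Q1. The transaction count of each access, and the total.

A1: 2 transactions
A2: 1 transaction

Answer: 2,1; total 3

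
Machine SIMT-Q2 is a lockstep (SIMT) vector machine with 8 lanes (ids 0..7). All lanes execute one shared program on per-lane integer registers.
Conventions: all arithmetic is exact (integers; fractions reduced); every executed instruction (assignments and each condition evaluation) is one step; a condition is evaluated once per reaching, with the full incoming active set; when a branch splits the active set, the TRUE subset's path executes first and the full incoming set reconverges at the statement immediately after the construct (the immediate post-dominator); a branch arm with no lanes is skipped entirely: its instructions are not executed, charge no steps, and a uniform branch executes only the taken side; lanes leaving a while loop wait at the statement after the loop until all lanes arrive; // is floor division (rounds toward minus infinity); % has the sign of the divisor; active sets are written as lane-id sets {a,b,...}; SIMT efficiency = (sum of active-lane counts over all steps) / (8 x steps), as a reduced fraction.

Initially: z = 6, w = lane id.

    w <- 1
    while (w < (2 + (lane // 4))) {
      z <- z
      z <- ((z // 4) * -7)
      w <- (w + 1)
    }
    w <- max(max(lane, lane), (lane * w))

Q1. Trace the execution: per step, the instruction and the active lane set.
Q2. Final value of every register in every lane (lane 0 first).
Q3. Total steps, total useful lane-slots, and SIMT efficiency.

step 0: w <- 1                       {0,1,2,3,4,5,6,7}
step 1: eval (w < (2 + (lane // 4))) {0,1,2,3,4,5,6,7}
step 2: z <- z                       {0,1,2,3,4,5,6,7}
step 3: z <- ((z // 4) * -7)         {0,1,2,3,4,5,6,7}
step 4: w <- (w + 1)                 {0,1,2,3,4,5,6,7}
step 5: eval (w < (2 + (lane // 4))) {0,1,2,3,4,5,6,7}
step 6: z <- z                       {4,5,6,7}
step 7: z <- ((z // 4) * -7)         {4,5,6,7}
step 8: w <- (w + 1)                 {4,5,6,7}
step 9: eval (w < (2 + (lane // 4))) {4,5,6,7}
step 10: w <- max(max(lane, lane), (lane * w)) {0,1,2,3,4,5,6,7}

Answer: 11 steps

z: -7,-7,-7,-7,14,14,14,14
w: 0,2,4,6,12,15,18,21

steps = 11; useful = 72; efficiency = 72/88 = 9/11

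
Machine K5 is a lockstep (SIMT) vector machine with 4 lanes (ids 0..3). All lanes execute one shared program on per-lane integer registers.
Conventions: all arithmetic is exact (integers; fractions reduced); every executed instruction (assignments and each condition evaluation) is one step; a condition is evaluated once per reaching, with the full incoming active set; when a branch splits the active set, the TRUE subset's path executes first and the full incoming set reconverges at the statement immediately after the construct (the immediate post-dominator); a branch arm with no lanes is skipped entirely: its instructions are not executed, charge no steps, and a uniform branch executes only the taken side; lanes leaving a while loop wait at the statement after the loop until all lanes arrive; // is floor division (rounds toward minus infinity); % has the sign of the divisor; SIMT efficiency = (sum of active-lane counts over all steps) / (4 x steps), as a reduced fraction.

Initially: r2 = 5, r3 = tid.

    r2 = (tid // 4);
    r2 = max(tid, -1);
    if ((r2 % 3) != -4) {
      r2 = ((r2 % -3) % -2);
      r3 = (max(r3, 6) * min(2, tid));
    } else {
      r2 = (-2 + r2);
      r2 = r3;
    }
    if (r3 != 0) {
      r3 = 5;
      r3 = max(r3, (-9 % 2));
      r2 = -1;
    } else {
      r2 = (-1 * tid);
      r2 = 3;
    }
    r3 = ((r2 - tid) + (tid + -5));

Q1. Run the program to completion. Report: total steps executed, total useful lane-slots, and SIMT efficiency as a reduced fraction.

Answer: 12 steps, 39 useful, 13/16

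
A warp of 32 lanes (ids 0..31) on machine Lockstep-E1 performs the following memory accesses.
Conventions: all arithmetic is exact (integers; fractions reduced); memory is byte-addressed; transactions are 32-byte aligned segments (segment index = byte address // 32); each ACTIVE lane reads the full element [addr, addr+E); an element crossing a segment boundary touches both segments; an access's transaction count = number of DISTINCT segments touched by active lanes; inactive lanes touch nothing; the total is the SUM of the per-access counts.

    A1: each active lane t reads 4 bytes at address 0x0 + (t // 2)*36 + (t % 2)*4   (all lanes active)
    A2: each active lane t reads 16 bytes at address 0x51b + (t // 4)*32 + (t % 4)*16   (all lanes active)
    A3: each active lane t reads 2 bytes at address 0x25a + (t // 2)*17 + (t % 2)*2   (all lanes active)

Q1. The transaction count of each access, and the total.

A1: 18 transactions
A2: 10 transactions
A3: 9 transactions

Answer: 18,10,9; total 37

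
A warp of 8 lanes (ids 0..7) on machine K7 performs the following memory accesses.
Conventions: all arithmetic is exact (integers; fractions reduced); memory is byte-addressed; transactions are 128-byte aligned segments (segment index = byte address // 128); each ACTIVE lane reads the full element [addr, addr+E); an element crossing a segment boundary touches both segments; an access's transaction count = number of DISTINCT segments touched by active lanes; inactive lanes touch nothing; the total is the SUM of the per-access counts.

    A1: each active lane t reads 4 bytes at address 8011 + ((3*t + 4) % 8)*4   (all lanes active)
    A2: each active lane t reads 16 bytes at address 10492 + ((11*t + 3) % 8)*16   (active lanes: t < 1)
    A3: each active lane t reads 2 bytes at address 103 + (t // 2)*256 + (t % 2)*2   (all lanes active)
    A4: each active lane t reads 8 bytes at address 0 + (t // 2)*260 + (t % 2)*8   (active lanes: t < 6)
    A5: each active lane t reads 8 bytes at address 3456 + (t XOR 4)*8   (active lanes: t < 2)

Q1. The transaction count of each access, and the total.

A1: 1 transaction
A2: 1 transaction
A3: 4 transactions
A4: 3 transactions
A5: 1 transaction

Answer: 1,1,4,3,1; total 10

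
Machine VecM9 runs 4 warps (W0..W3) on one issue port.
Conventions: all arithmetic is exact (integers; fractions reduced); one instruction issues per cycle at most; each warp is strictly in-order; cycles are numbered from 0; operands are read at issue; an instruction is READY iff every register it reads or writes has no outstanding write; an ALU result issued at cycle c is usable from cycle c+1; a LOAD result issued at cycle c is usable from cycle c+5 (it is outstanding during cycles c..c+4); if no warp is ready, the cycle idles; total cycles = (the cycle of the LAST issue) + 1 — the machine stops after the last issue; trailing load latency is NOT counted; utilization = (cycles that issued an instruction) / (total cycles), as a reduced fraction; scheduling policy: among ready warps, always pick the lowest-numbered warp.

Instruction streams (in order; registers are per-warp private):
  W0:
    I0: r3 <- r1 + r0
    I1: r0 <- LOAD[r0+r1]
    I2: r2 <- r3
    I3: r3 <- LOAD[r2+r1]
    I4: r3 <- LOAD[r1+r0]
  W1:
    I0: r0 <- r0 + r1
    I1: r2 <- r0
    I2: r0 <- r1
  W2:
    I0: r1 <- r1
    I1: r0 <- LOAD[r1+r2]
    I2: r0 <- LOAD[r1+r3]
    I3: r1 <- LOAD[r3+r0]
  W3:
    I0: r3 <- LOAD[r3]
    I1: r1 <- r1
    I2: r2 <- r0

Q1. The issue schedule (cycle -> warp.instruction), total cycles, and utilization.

cycle 0: W0.I0
cycle 1: W0.I1
cycle 2: W0.I2
cycle 3: W0.I3
cycle 4: W1.I0
cycle 5: W1.I1
cycle 6: W1.I2
cycle 7: W2.I0
cycle 8: W0.I4
cycle 9: W2.I1
cycle 10: W3.I0
cycle 11: W3.I1
cycle 12: W3.I2
cycle 13: idle
cycle 14: W2.I2
cycle 15: idle
cycle 16: idle
cycle 17: idle
cycle 18: idle
cycle 19: W2.I3

Answer: 20 cycles, utilization 3/4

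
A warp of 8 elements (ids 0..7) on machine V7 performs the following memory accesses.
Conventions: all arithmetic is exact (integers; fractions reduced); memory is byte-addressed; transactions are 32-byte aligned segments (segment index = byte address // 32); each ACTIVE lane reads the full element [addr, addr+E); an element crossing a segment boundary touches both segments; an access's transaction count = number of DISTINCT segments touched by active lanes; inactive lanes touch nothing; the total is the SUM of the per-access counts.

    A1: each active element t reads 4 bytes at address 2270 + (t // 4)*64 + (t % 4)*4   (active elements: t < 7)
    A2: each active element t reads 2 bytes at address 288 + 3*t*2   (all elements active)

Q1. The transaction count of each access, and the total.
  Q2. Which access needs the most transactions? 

A1: 4 transactions
A2: 2 transactions

Answer: 4,2; total 6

Answer: A1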